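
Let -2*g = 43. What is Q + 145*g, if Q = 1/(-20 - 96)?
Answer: -361631/116 ≈ -3117.5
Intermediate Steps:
g = -43/2 (g = -1/2*43 = -43/2 ≈ -21.500)
Q = -1/116 (Q = 1/(-116) = -1/116 ≈ -0.0086207)
Q + 145*g = -1/116 + 145*(-43/2) = -1/116 - 6235/2 = -361631/116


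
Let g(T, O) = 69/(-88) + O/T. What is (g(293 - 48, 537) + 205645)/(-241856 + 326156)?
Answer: 4433736551/1817508000 ≈ 2.4395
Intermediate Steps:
g(T, O) = -69/88 + O/T (g(T, O) = 69*(-1/88) + O/T = -69/88 + O/T)
(g(293 - 48, 537) + 205645)/(-241856 + 326156) = ((-69/88 + 537/(293 - 48)) + 205645)/(-241856 + 326156) = ((-69/88 + 537/245) + 205645)/84300 = ((-69/88 + 537*(1/245)) + 205645)*(1/84300) = ((-69/88 + 537/245) + 205645)*(1/84300) = (30351/21560 + 205645)*(1/84300) = (4433736551/21560)*(1/84300) = 4433736551/1817508000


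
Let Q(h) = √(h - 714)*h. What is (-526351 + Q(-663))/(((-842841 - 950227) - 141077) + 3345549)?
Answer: -526351/1411404 - 1989*I*√17/470468 ≈ -0.37293 - 0.017431*I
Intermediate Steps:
Q(h) = h*√(-714 + h) (Q(h) = √(-714 + h)*h = h*√(-714 + h))
(-526351 + Q(-663))/(((-842841 - 950227) - 141077) + 3345549) = (-526351 - 663*√(-714 - 663))/(((-842841 - 950227) - 141077) + 3345549) = (-526351 - 5967*I*√17)/((-1793068 - 141077) + 3345549) = (-526351 - 5967*I*√17)/(-1934145 + 3345549) = (-526351 - 5967*I*√17)/1411404 = (-526351 - 5967*I*√17)*(1/1411404) = -526351/1411404 - 1989*I*√17/470468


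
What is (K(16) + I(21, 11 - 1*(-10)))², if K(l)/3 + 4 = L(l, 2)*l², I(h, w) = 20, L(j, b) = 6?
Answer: 21307456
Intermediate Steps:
K(l) = -12 + 18*l² (K(l) = -12 + 3*(6*l²) = -12 + 18*l²)
(K(16) + I(21, 11 - 1*(-10)))² = ((-12 + 18*16²) + 20)² = ((-12 + 18*256) + 20)² = ((-12 + 4608) + 20)² = (4596 + 20)² = 4616² = 21307456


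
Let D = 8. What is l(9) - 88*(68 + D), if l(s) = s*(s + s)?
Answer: -6526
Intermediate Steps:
l(s) = 2*s**2 (l(s) = s*(2*s) = 2*s**2)
l(9) - 88*(68 + D) = 2*9**2 - 88*(68 + 8) = 2*81 - 88*76 = 162 - 6688 = -6526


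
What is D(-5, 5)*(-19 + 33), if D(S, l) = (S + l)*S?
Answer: 0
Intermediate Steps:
D(S, l) = S*(S + l)
D(-5, 5)*(-19 + 33) = (-5*(-5 + 5))*(-19 + 33) = -5*0*14 = 0*14 = 0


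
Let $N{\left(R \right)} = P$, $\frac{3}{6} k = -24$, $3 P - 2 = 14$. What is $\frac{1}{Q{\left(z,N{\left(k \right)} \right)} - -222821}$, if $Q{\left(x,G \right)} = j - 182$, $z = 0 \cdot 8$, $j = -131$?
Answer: $\frac{1}{222508} \approx 4.4942 \cdot 10^{-6}$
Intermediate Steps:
$P = \frac{16}{3}$ ($P = \frac{2}{3} + \frac{1}{3} \cdot 14 = \frac{2}{3} + \frac{14}{3} = \frac{16}{3} \approx 5.3333$)
$k = -48$ ($k = 2 \left(-24\right) = -48$)
$N{\left(R \right)} = \frac{16}{3}$
$z = 0$
$Q{\left(x,G \right)} = -313$ ($Q{\left(x,G \right)} = -131 - 182 = -313$)
$\frac{1}{Q{\left(z,N{\left(k \right)} \right)} - -222821} = \frac{1}{-313 - -222821} = \frac{1}{-313 + 222821} = \frac{1}{222508}$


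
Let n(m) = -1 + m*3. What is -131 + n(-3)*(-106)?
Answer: 929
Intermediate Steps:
n(m) = -1 + 3*m
-131 + n(-3)*(-106) = -131 + (-1 + 3*(-3))*(-106) = -131 + (-1 - 9)*(-106) = -131 - 10*(-106) = -131 + 1060 = 929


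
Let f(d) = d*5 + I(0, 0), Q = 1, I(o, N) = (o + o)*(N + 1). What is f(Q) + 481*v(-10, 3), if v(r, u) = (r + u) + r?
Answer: -8172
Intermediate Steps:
I(o, N) = 2*o*(1 + N) (I(o, N) = (2*o)*(1 + N) = 2*o*(1 + N))
v(r, u) = u + 2*r
f(d) = 5*d (f(d) = d*5 + 2*0*(1 + 0) = 5*d + 2*0*1 = 5*d + 0 = 5*d)
f(Q) + 481*v(-10, 3) = 5*1 + 481*(3 + 2*(-10)) = 5 + 481*(3 - 20) = 5 + 481*(-17) = 5 - 8177 = -8172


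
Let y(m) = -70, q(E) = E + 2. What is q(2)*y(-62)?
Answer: -280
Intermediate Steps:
q(E) = 2 + E
q(2)*y(-62) = (2 + 2)*(-70) = 4*(-70) = -280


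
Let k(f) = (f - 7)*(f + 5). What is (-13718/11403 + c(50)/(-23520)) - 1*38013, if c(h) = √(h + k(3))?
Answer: -433475957/11403 - √2/7840 ≈ -38014.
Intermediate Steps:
k(f) = (-7 + f)*(5 + f)
c(h) = √(-32 + h) (c(h) = √(h + (-35 + 3² - 2*3)) = √(h + (-35 + 9 - 6)) = √(h - 32) = √(-32 + h))
(-13718/11403 + c(50)/(-23520)) - 1*38013 = (-13718/11403 + √(-32 + 50)/(-23520)) - 1*38013 = (-13718*1/11403 + √18*(-1/23520)) - 38013 = (-13718/11403 + (3*√2)*(-1/23520)) - 38013 = (-13718/11403 - √2/7840) - 38013 = -433475957/11403 - √2/7840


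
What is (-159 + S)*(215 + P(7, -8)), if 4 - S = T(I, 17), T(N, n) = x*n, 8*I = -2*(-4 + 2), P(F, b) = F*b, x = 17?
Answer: -70596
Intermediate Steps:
I = ½ (I = (-2*(-4 + 2))/8 = (-2*(-2))/8 = (⅛)*4 = ½ ≈ 0.50000)
T(N, n) = 17*n
S = -285 (S = 4 - 17*17 = 4 - 1*289 = 4 - 289 = -285)
(-159 + S)*(215 + P(7, -8)) = (-159 - 285)*(215 + 7*(-8)) = -444*(215 - 56) = -444*159 = -70596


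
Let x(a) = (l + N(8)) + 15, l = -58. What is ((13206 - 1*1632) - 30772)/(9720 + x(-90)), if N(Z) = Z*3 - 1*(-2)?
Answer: -19198/9703 ≈ -1.9786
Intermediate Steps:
N(Z) = 2 + 3*Z (N(Z) = 3*Z + 2 = 2 + 3*Z)
x(a) = -17 (x(a) = (-58 + (2 + 3*8)) + 15 = (-58 + (2 + 24)) + 15 = (-58 + 26) + 15 = -32 + 15 = -17)
((13206 - 1*1632) - 30772)/(9720 + x(-90)) = ((13206 - 1*1632) - 30772)/(9720 - 17) = ((13206 - 1632) - 30772)/9703 = (11574 - 30772)*(1/9703) = -19198*1/9703 = -19198/9703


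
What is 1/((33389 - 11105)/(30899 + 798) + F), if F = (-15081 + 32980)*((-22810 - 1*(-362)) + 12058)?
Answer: -31697/5894710402886 ≈ -5.3772e-9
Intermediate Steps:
F = -185970610 (F = 17899*((-22810 + 362) + 12058) = 17899*(-22448 + 12058) = 17899*(-10390) = -185970610)
1/((33389 - 11105)/(30899 + 798) + F) = 1/((33389 - 11105)/(30899 + 798) - 185970610) = 1/(22284/31697 - 185970610) = 1/(-5894710402886/31697) = -31697/5894710402886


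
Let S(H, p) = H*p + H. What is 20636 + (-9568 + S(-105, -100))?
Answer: 21463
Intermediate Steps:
S(H, p) = H + H*p
20636 + (-9568 + S(-105, -100)) = 20636 + (-9568 - 105*(1 - 100)) = 20636 + (-9568 - 105*(-99)) = 20636 + (-9568 + 10395) = 20636 + 827 = 21463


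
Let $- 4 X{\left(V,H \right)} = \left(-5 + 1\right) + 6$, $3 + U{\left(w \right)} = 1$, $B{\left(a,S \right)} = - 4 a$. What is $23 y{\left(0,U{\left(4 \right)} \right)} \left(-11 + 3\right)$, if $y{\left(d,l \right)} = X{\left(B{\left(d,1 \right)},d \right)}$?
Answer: $92$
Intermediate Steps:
$U{\left(w \right)} = -2$ ($U{\left(w \right)} = -3 + 1 = -2$)
$X{\left(V,H \right)} = - \frac{1}{2}$ ($X{\left(V,H \right)} = - \frac{\left(-5 + 1\right) + 6}{4} = - \frac{-4 + 6}{4} = \left(- \frac{1}{4}\right) 2 = - \frac{1}{2}$)
$y{\left(d,l \right)} = - \frac{1}{2}$
$23 y{\left(0,U{\left(4 \right)} \right)} \left(-11 + 3\right) = 23 \left(- \frac{1}{2}\right) \left(-11 + 3\right) = \left(- \frac{23}{2}\right) \left(-8\right) = 92$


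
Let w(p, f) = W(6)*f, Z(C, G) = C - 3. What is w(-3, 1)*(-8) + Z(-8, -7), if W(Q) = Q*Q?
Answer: -299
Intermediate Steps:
W(Q) = Q²
Z(C, G) = -3 + C
w(p, f) = 36*f (w(p, f) = 6²*f = 36*f)
w(-3, 1)*(-8) + Z(-8, -7) = (36*1)*(-8) + (-3 - 8) = 36*(-8) - 11 = -288 - 11 = -299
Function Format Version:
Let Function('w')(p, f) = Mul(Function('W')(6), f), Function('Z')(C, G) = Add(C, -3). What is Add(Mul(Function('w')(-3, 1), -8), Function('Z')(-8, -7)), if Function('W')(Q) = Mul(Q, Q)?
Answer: -299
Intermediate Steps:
Function('W')(Q) = Pow(Q, 2)
Function('Z')(C, G) = Add(-3, C)
Function('w')(p, f) = Mul(36, f) (Function('w')(p, f) = Mul(Pow(6, 2), f) = Mul(36, f))
Add(Mul(Function('w')(-3, 1), -8), Function('Z')(-8, -7)) = Add(Mul(Mul(36, 1), -8), Add(-3, -8)) = Add(Mul(36, -8), -11) = Add(-288, -11) = -299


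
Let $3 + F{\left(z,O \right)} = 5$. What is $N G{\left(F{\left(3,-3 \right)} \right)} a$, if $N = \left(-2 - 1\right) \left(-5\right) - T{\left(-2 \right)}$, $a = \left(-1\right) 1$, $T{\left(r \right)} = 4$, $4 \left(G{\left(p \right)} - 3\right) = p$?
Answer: $- \frac{77}{2} \approx -38.5$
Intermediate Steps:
$F{\left(z,O \right)} = 2$ ($F{\left(z,O \right)} = -3 + 5 = 2$)
$G{\left(p \right)} = 3 + \frac{p}{4}$
$a = -1$
$N = 11$ ($N = \left(-2 - 1\right) \left(-5\right) - 4 = \left(-3\right) \left(-5\right) - 4 = 15 - 4 = 11$)
$N G{\left(F{\left(3,-3 \right)} \right)} a = 11 \left(3 + \frac{1}{4} \cdot 2\right) \left(-1\right) = 11 \left(3 + \frac{1}{2}\right) \left(-1\right) = 11 \cdot \frac{7}{2} \left(-1\right) = \frac{77}{2} \left(-1\right) = - \frac{77}{2}$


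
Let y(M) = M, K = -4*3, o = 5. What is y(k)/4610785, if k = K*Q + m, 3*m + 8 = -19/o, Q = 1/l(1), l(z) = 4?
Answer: -104/69161775 ≈ -1.5037e-6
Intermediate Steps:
Q = ¼ (Q = 1/4 = ¼ ≈ 0.25000)
m = -59/15 (m = -8/3 + (-19/5)/3 = -8/3 + (-19*⅕)/3 = -8/3 + (⅓)*(-19/5) = -8/3 - 19/15 = -59/15 ≈ -3.9333)
K = -12
k = -104/15 (k = -12*¼ - 59/15 = -3 - 59/15 = -104/15 ≈ -6.9333)
y(k)/4610785 = -104/15/4610785 = -104/15*1/4610785 = -104/69161775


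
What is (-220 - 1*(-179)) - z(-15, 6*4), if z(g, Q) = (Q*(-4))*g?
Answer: -1481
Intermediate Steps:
z(g, Q) = -4*Q*g (z(g, Q) = (-4*Q)*g = -4*Q*g)
(-220 - 1*(-179)) - z(-15, 6*4) = (-220 - 1*(-179)) - (-4)*6*4*(-15) = (-220 + 179) - (-4)*24*(-15) = -41 - 1*1440 = -41 - 1440 = -1481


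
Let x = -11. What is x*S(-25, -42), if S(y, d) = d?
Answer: 462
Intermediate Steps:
x*S(-25, -42) = -11*(-42) = 462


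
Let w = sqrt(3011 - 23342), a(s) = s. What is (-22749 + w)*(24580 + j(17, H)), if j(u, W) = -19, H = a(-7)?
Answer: -558738189 + 221049*I*sqrt(251) ≈ -5.5874e+8 + 3.5021e+6*I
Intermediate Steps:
H = -7
w = 9*I*sqrt(251) (w = sqrt(-20331) = 9*I*sqrt(251) ≈ 142.59*I)
(-22749 + w)*(24580 + j(17, H)) = (-22749 + 9*I*sqrt(251))*(24580 - 19) = (-22749 + 9*I*sqrt(251))*24561 = -558738189 + 221049*I*sqrt(251)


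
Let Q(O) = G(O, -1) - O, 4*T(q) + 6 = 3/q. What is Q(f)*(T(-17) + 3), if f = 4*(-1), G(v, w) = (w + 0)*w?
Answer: 495/68 ≈ 7.2794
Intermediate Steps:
G(v, w) = w² (G(v, w) = w*w = w²)
f = -4
T(q) = -3/2 + 3/(4*q) (T(q) = -3/2 + (3/q)/4 = -3/2 + 3/(4*q))
Q(O) = 1 - O (Q(O) = (-1)² - O = 1 - O)
Q(f)*(T(-17) + 3) = (1 - 1*(-4))*((¾)*(1 - 2*(-17))/(-17) + 3) = (1 + 4)*((¾)*(-1/17)*(1 + 34) + 3) = 5*((¾)*(-1/17)*35 + 3) = 5*(-105/68 + 3) = 5*(99/68) = 495/68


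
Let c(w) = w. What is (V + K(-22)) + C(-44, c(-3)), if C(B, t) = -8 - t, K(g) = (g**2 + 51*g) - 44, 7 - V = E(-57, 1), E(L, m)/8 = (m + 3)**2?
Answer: -808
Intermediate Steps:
E(L, m) = 8*(3 + m)**2 (E(L, m) = 8*(m + 3)**2 = 8*(3 + m)**2)
V = -121 (V = 7 - 8*(3 + 1)**2 = 7 - 8*4**2 = 7 - 8*16 = 7 - 1*128 = 7 - 128 = -121)
K(g) = -44 + g**2 + 51*g
(V + K(-22)) + C(-44, c(-3)) = (-121 + (-44 + (-22)**2 + 51*(-22))) + (-8 - 1*(-3)) = (-121 + (-44 + 484 - 1122)) + (-8 + 3) = (-121 - 682) - 5 = -803 - 5 = -808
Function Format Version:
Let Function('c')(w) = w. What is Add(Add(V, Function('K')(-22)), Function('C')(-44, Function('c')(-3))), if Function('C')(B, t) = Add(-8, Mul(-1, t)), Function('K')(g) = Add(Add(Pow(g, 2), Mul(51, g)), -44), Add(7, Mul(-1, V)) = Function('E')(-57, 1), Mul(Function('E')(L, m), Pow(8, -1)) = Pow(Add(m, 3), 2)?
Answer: -808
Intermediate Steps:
Function('E')(L, m) = Mul(8, Pow(Add(3, m), 2)) (Function('E')(L, m) = Mul(8, Pow(Add(m, 3), 2)) = Mul(8, Pow(Add(3, m), 2)))
V = -121 (V = Add(7, Mul(-1, Mul(8, Pow(Add(3, 1), 2)))) = Add(7, Mul(-1, Mul(8, Pow(4, 2)))) = Add(7, Mul(-1, Mul(8, 16))) = Add(7, Mul(-1, 128)) = Add(7, -128) = -121)
Function('K')(g) = Add(-44, Pow(g, 2), Mul(51, g))
Add(Add(V, Function('K')(-22)), Function('C')(-44, Function('c')(-3))) = Add(Add(-121, Add(-44, Pow(-22, 2), Mul(51, -22))), Add(-8, Mul(-1, -3))) = Add(Add(-121, Add(-44, 484, -1122)), Add(-8, 3)) = Add(Add(-121, -682), -5) = Add(-803, -5) = -808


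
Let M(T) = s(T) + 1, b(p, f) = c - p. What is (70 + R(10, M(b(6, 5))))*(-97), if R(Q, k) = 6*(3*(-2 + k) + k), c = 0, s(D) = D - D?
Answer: -5626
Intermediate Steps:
s(D) = 0
b(p, f) = -p (b(p, f) = 0 - p = -p)
M(T) = 1 (M(T) = 0 + 1 = 1)
R(Q, k) = -36 + 24*k (R(Q, k) = 6*((-6 + 3*k) + k) = 6*(-6 + 4*k) = -36 + 24*k)
(70 + R(10, M(b(6, 5))))*(-97) = (70 + (-36 + 24*1))*(-97) = (70 + (-36 + 24))*(-97) = (70 - 12)*(-97) = 58*(-97) = -5626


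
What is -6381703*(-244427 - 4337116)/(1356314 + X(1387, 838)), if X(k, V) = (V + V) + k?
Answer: 29238046707729/1359377 ≈ 2.1508e+7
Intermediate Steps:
X(k, V) = k + 2*V (X(k, V) = 2*V + k = k + 2*V)
-6381703*(-244427 - 4337116)/(1356314 + X(1387, 838)) = -6381703*(-244427 - 4337116)/(1356314 + (1387 + 2*838)) = -6381703*(-4581543/(1356314 + (1387 + 1676))) = -6381703*(-4581543/(1356314 + 3063)) = -6381703/(1359377*(-1/4581543)) = -6381703/(-1359377/4581543) = -6381703*(-4581543/1359377) = 29238046707729/1359377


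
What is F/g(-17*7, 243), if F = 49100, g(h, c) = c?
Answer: 49100/243 ≈ 202.06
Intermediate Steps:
F/g(-17*7, 243) = 49100/243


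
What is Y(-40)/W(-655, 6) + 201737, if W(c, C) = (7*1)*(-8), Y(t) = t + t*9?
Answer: 1412209/7 ≈ 2.0174e+5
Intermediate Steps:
Y(t) = 10*t (Y(t) = t + 9*t = 10*t)
W(c, C) = -56 (W(c, C) = 7*(-8) = -56)
Y(-40)/W(-655, 6) + 201737 = (10*(-40))/(-56) + 201737 = -400*(-1/56) + 201737 = 50/7 + 201737 = 1412209/7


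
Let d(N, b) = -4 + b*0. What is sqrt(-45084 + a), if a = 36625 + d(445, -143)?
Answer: I*sqrt(8463) ≈ 91.995*I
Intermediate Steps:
d(N, b) = -4 (d(N, b) = -4 + 0 = -4)
a = 36621 (a = 36625 - 4 = 36621)
sqrt(-45084 + a) = sqrt(-45084 + 36621) = sqrt(-8463) = I*sqrt(8463)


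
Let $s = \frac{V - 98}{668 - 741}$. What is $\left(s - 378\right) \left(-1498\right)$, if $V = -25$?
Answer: $\frac{41151558}{73} \approx 5.6372 \cdot 10^{5}$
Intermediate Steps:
$s = \frac{123}{73}$ ($s = \frac{-25 - 98}{668 - 741} = - \frac{123}{-73} = \left(-123\right) \left(- \frac{1}{73}\right) = \frac{123}{73} \approx 1.6849$)
$\left(s - 378\right) \left(-1498\right) = \left(\frac{123}{73} - 378\right) \left(-1498\right) = \left(- \frac{27471}{73}\right) \left(-1498\right) = \frac{41151558}{73}$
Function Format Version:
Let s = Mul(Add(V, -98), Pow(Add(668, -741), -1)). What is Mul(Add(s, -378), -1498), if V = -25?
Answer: Rational(41151558, 73) ≈ 5.6372e+5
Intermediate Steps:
s = Rational(123, 73) (s = Mul(Add(-25, -98), Pow(Add(668, -741), -1)) = Mul(-123, Pow(-73, -1)) = Mul(-123, Rational(-1, 73)) = Rational(123, 73) ≈ 1.6849)
Mul(Add(s, -378), -1498) = Mul(Add(Rational(123, 73), -378), -1498) = Mul(Rational(-27471, 73), -1498) = Rational(41151558, 73)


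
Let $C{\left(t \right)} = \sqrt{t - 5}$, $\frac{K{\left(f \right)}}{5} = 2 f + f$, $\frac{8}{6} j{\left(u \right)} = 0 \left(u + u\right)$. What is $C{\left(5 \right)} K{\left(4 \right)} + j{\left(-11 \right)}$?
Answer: $0$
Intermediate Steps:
$j{\left(u \right)} = 0$ ($j{\left(u \right)} = \frac{3 \cdot 0 \left(u + u\right)}{4} = \frac{3 \cdot 0 \cdot 2 u}{4} = \frac{3}{4} \cdot 0 = 0$)
$K{\left(f \right)} = 15 f$ ($K{\left(f \right)} = 5 \left(2 f + f\right) = 5 \cdot 3 f = 15 f$)
$C{\left(t \right)} = \sqrt{-5 + t}$
$C{\left(5 \right)} K{\left(4 \right)} + j{\left(-11 \right)} = \sqrt{-5 + 5} \cdot 15 \cdot 4 + 0 = \sqrt{0} \cdot 60 + 0 = 0 \cdot 60 + 0 = 0 + 0 = 0$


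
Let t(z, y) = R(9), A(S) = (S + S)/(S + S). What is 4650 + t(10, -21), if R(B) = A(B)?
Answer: 4651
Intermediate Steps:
A(S) = 1 (A(S) = (2*S)/((2*S)) = (2*S)*(1/(2*S)) = 1)
R(B) = 1
t(z, y) = 1
4650 + t(10, -21) = 4650 + 1 = 4651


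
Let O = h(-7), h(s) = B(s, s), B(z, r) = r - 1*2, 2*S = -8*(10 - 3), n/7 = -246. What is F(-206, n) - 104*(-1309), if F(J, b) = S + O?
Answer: 136099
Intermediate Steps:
n = -1722 (n = 7*(-246) = -1722)
S = -28 (S = (-8*(10 - 3))/2 = (-8*7)/2 = (½)*(-56) = -28)
B(z, r) = -2 + r (B(z, r) = r - 2 = -2 + r)
h(s) = -2 + s
O = -9 (O = -2 - 7 = -9)
F(J, b) = -37 (F(J, b) = -28 - 9 = -37)
F(-206, n) - 104*(-1309) = -37 - 104*(-1309) = -37 + 136136 = 136099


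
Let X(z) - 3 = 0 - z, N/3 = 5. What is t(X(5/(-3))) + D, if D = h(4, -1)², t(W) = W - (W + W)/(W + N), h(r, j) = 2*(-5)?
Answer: 18442/177 ≈ 104.19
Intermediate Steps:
N = 15 (N = 3*5 = 15)
h(r, j) = -10
X(z) = 3 - z (X(z) = 3 + (0 - z) = 3 - z)
t(W) = W - 2*W/(15 + W) (t(W) = W - (W + W)/(W + 15) = W - 2*W/(15 + W))
D = 100 (D = (-10)² = 100)
t(X(5/(-3))) + D = (3 - 5/(-3))*(13 + (3 - 5/(-3)))/(15 + (3 - 5/(-3))) + 100 = (3 - 5*(-1)/3)*(13 + (3 - 5*(-1)/3))/(15 + (3 - 5*(-1)/3)) + 100 = (3 - 1*(-5/3))*(13 + (3 - 1*(-5/3)))/(15 + (3 - 1*(-5/3))) + 100 = (3 + 5/3)*(13 + (3 + 5/3))/(15 + (3 + 5/3)) + 100 = 14*(13 + 14/3)/(3*(15 + 14/3)) + 100 = (14/3)*(53/3)/(59/3) + 100 = (14/3)*(3/59)*(53/3) + 100 = 742/177 + 100 = 18442/177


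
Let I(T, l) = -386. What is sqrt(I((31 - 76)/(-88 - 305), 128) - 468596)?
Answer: I*sqrt(468982) ≈ 684.82*I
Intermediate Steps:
sqrt(I((31 - 76)/(-88 - 305), 128) - 468596) = sqrt(-386 - 468596) = sqrt(-468982) = I*sqrt(468982)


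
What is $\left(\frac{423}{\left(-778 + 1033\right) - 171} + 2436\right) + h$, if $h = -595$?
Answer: $\frac{51689}{28} \approx 1846.0$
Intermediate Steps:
$\left(\frac{423}{\left(-778 + 1033\right) - 171} + 2436\right) + h = \left(\frac{423}{\left(-778 + 1033\right) - 171} + 2436\right) - 595 = \left(\frac{423}{255 - 171} + 2436\right) - 595 = \left(\frac{423}{84} + 2436\right) - 595 = \left(423 \cdot \frac{1}{84} + 2436\right) - 595 = \left(\frac{141}{28} + 2436\right) - 595 = \frac{68349}{28} - 595 = \frac{51689}{28}$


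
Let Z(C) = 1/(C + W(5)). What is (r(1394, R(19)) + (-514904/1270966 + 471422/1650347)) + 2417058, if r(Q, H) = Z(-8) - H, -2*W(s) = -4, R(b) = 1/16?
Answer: 121676708158676895709/50340838204848 ≈ 2.4171e+6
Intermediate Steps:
R(b) = 1/16
W(s) = 2 (W(s) = -1/2*(-4) = 2)
Z(C) = 1/(2 + C) (Z(C) = 1/(C + 2) = 1/(2 + C))
r(Q, H) = -1/6 - H (r(Q, H) = 1/(2 - 8) - H = 1/(-6) - H = -1/6 - H)
(r(1394, R(19)) + (-514904/1270966 + 471422/1650347)) + 2417058 = ((-1/6 - 1*1/16) + (-514904/1270966 + 471422/1650347)) + 2417058 = ((-1/6 - 1/16) + (-514904*1/1270966 + 471422*(1/1650347))) + 2417058 = (-11/48 + (-257452/635483 + 471422/1650347)) + 2417058 = (-11/48 - 125304469018/1048767462601) + 2417058 = -17551056601475/50340838204848 + 2417058 = 121676708158676895709/50340838204848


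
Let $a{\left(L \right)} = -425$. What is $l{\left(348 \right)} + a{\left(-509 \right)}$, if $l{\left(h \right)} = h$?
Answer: $-77$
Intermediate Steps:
$l{\left(348 \right)} + a{\left(-509 \right)} = 348 - 425 = -77$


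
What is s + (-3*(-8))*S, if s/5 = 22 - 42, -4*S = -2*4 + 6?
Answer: -88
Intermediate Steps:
S = ½ (S = -(-2*4 + 6)/4 = -(-8 + 6)/4 = -¼*(-2) = ½ ≈ 0.50000)
s = -100 (s = 5*(22 - 42) = 5*(-20) = -100)
s + (-3*(-8))*S = -100 - 3*(-8)*(½) = -100 + 24*(½) = -100 + 12 = -88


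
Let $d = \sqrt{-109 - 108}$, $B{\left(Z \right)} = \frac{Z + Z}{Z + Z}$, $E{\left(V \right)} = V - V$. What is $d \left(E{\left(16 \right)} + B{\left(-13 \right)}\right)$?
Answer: $i \sqrt{217} \approx 14.731 i$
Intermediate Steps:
$E{\left(V \right)} = 0$
$B{\left(Z \right)} = 1$ ($B{\left(Z \right)} = \frac{2 Z}{2 Z} = 2 Z \frac{1}{2 Z} = 1$)
$d = i \sqrt{217}$ ($d = \sqrt{-109 - 108} = \sqrt{-217} = i \sqrt{217} \approx 14.731 i$)
$d \left(E{\left(16 \right)} + B{\left(-13 \right)}\right) = i \sqrt{217} \left(0 + 1\right) = i \sqrt{217} \cdot 1 = i \sqrt{217}$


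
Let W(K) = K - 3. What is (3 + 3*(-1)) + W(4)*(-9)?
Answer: -9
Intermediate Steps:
W(K) = -3 + K
(3 + 3*(-1)) + W(4)*(-9) = (3 + 3*(-1)) + (-3 + 4)*(-9) = (3 - 3) + 1*(-9) = 0 - 9 = -9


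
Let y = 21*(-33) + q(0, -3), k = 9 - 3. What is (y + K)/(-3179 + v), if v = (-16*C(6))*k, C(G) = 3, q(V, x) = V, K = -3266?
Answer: 3959/3467 ≈ 1.1419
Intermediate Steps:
k = 6
y = -693 (y = 21*(-33) + 0 = -693 + 0 = -693)
v = -288 (v = -16*3*6 = -48*6 = -288)
(y + K)/(-3179 + v) = (-693 - 3266)/(-3179 - 288) = -3959/(-3467) = -3959*(-1/3467) = 3959/3467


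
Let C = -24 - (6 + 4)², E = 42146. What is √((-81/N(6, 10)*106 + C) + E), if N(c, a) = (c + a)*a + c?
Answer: √289133239/83 ≈ 204.87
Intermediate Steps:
N(c, a) = c + a*(a + c) (N(c, a) = (a + c)*a + c = a*(a + c) + c = c + a*(a + c))
C = -124 (C = -24 - 1*10² = -24 - 1*100 = -24 - 100 = -124)
√((-81/N(6, 10)*106 + C) + E) = √((-81/(6 + 10² + 10*6)*106 - 124) + 42146) = √((-81/(6 + 100 + 60)*106 - 124) + 42146) = √((-81/166*106 - 124) + 42146) = √((-4293/83 - 124) + 42146) = √(-14585/83 + 42146) = √(3483533/83) = √289133239/83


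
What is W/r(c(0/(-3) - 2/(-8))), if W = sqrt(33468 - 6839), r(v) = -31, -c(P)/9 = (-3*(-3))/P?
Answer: -sqrt(26629)/31 ≈ -5.2640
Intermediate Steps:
c(P) = -81/P (c(P) = -9*(-3*(-3))/P = -81/P)
W = sqrt(26629) ≈ 163.18
W/r(c(0/(-3) - 2/(-8))) = sqrt(26629)/(-31) = sqrt(26629)*(-1/31) = -sqrt(26629)/31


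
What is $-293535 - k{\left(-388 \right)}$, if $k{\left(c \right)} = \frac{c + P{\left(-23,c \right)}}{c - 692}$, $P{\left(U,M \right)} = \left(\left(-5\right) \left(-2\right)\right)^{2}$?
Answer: $- \frac{4403029}{15} \approx -2.9354 \cdot 10^{5}$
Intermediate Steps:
$P{\left(U,M \right)} = 100$ ($P{\left(U,M \right)} = 10^{2} = 100$)
$k{\left(c \right)} = \frac{100 + c}{-692 + c}$ ($k{\left(c \right)} = \frac{c + 100}{c - 692} = \frac{100 + c}{-692 + c}$)
$-293535 - k{\left(-388 \right)} = -293535 - \frac{100 - 388}{-692 - 388} = -293535 - \frac{1}{-1080} \left(-288\right) = -293535 - \left(- \frac{1}{1080}\right) \left(-288\right) = -293535 - \frac{4}{15} = - \frac{4403029}{15}$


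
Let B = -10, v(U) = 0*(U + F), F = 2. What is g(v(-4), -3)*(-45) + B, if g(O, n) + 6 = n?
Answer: 395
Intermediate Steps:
v(U) = 0 (v(U) = 0*(U + 2) = 0*(2 + U) = 0)
g(O, n) = -6 + n
g(v(-4), -3)*(-45) + B = (-6 - 3)*(-45) - 10 = -9*(-45) - 10 = 405 - 10 = 395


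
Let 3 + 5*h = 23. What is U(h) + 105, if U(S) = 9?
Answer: 114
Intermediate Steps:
h = 4 (h = -⅗ + (⅕)*23 = -⅗ + 23/5 = 4)
U(h) + 105 = 9 + 105 = 114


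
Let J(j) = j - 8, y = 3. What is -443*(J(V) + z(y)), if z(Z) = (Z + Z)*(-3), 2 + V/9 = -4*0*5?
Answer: 19492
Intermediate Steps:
V = -18 (V = -18 + 9*(-4*0*5) = -18 + 9*(0*5) = -18 + 9*0 = -18 + 0 = -18)
J(j) = -8 + j
z(Z) = -6*Z (z(Z) = (2*Z)*(-3) = -6*Z)
-443*(J(V) + z(y)) = -443*((-8 - 18) - 6*3) = -443*(-26 - 18) = -443*(-44) = 19492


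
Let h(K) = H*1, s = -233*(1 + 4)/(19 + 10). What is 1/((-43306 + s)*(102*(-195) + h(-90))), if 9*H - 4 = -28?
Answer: 29/25005857814 ≈ 1.1597e-9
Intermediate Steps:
H = -8/3 (H = 4/9 + (⅑)*(-28) = 4/9 - 28/9 = -8/3 ≈ -2.6667)
s = -1165/29 ≈ -40.172
h(K) = -8/3 (h(K) = -8/3*1 = -8/3)
1/((-43306 + s)*(102*(-195) + h(-90))) = 1/((-43306 - 1165/29)*(102*(-195) - 8/3)) = 1/(-1257039*(-19890 - 8/3)/29) = 1/(-1257039/29*(-59678/3)) = 1/(25005857814/29) = 29/25005857814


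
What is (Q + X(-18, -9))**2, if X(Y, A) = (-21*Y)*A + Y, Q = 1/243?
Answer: 690659061481/59049 ≈ 1.1696e+7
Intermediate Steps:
Q = 1/243 ≈ 0.0041152
X(Y, A) = Y - 21*A*Y (X(Y, A) = -21*A*Y + Y = Y - 21*A*Y)
(Q + X(-18, -9))**2 = (1/243 - 18*(1 - 21*(-9)))**2 = (1/243 - 18*(1 + 189))**2 = (1/243 - 18*190)**2 = (1/243 - 3420)**2 = (-831059/243)**2 = 690659061481/59049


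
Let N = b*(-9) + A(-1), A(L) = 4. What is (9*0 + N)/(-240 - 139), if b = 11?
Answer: 95/379 ≈ 0.25066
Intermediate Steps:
N = -95 (N = 11*(-9) + 4 = -99 + 4 = -95)
(9*0 + N)/(-240 - 139) = (9*0 - 95)/(-240 - 139) = (0 - 95)/(-379) = -95*(-1/379) = 95/379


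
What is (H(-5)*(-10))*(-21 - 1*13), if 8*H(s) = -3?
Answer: -255/2 ≈ -127.50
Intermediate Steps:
H(s) = -3/8 (H(s) = (⅛)*(-3) = -3/8)
(H(-5)*(-10))*(-21 - 1*13) = (-3/8*(-10))*(-21 - 1*13) = 15*(-21 - 13)/4 = (15/4)*(-34) = -255/2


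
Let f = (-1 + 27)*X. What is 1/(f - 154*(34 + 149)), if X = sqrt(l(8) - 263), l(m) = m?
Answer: -4697/132399584 - 13*I*sqrt(255)/397198752 ≈ -3.5476e-5 - 5.2264e-7*I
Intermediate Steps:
X = I*sqrt(255) (X = sqrt(8 - 263) = sqrt(-255) = I*sqrt(255) ≈ 15.969*I)
f = 26*I*sqrt(255) (f = (-1 + 27)*(I*sqrt(255)) = 26*(I*sqrt(255)) = 26*I*sqrt(255) ≈ 415.19*I)
1/(f - 154*(34 + 149)) = 1/(26*I*sqrt(255) - 154*(34 + 149)) = 1/(26*I*sqrt(255) - 154*183) = 1/(26*I*sqrt(255) - 28182) = 1/(-28182 + 26*I*sqrt(255))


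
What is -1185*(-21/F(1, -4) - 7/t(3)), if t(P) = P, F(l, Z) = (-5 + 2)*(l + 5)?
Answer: 2765/2 ≈ 1382.5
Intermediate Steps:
F(l, Z) = -15 - 3*l (F(l, Z) = -3*(5 + l) = -15 - 3*l)
-1185*(-21/F(1, -4) - 7/t(3)) = -1185*(-21/(-15 - 3*1) - 7/3) = -1185*(-21/(-15 - 3) - 7*⅓) = -1185*(-21/(-18) - 7/3) = -1185*(-21*(-1/18) - 7/3) = -1185*(7/6 - 7/3) = -1185*(-7/6) = 2765/2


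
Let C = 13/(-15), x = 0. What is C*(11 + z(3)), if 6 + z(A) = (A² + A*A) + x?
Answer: -299/15 ≈ -19.933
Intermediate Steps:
C = -13/15 (C = 13*(-1/15) = -13/15 ≈ -0.86667)
z(A) = -6 + 2*A² (z(A) = -6 + ((A² + A*A) + 0) = -6 + ((A² + A²) + 0) = -6 + (2*A² + 0) = -6 + 2*A²)
C*(11 + z(3)) = -13*(11 + (-6 + 2*3²))/15 = -13*(11 + (-6 + 2*9))/15 = -13*(11 + (-6 + 18))/15 = -13*(11 + 12)/15 = -13/15*23 = -299/15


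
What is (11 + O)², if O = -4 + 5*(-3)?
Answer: 64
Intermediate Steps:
O = -19 (O = -4 - 15 = -19)
(11 + O)² = (11 - 19)² = (-8)² = 64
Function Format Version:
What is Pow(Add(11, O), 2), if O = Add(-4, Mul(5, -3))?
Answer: 64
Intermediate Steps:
O = -19 (O = Add(-4, -15) = -19)
Pow(Add(11, O), 2) = Pow(Add(11, -19), 2) = Pow(-8, 2) = 64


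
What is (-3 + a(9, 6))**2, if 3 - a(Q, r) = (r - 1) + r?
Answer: 121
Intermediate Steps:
a(Q, r) = 4 - 2*r (a(Q, r) = 3 - ((r - 1) + r) = 3 - ((-1 + r) + r) = 3 - (-1 + 2*r) = 3 + (1 - 2*r) = 4 - 2*r)
(-3 + a(9, 6))**2 = (-3 + (4 - 2*6))**2 = (-3 + (4 - 12))**2 = (-3 - 8)**2 = (-11)**2 = 121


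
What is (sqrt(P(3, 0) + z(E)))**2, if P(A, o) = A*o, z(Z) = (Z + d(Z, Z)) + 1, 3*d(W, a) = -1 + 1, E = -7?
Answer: -6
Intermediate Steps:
d(W, a) = 0 (d(W, a) = (-1 + 1)/3 = (1/3)*0 = 0)
z(Z) = 1 + Z (z(Z) = (Z + 0) + 1 = Z + 1 = 1 + Z)
(sqrt(P(3, 0) + z(E)))**2 = (sqrt(3*0 + (1 - 7)))**2 = (sqrt(0 - 6))**2 = (sqrt(-6))**2 = (I*sqrt(6))**2 = -6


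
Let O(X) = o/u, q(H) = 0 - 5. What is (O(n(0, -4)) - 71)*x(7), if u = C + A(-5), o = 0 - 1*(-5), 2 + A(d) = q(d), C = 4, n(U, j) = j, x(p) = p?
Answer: -1526/3 ≈ -508.67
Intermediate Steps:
q(H) = -5
A(d) = -7 (A(d) = -2 - 5 = -7)
o = 5 (o = 0 + 5 = 5)
u = -3 (u = 4 - 7 = -3)
O(X) = -5/3 (O(X) = 5/(-3) = 5*(-⅓) = -5/3)
(O(n(0, -4)) - 71)*x(7) = (-5/3 - 71)*7 = -218/3*7 = -1526/3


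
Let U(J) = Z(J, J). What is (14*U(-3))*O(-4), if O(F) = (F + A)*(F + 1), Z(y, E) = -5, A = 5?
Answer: 210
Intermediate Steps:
U(J) = -5
O(F) = (1 + F)*(5 + F) (O(F) = (F + 5)*(F + 1) = (5 + F)*(1 + F) = (1 + F)*(5 + F))
(14*U(-3))*O(-4) = (14*(-5))*(5 + (-4)² + 6*(-4)) = -70*(5 + 16 - 24) = -70*(-3) = 210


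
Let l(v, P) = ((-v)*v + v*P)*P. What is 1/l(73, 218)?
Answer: 1/2307530 ≈ 4.3336e-7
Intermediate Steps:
l(v, P) = P*(-v² + P*v) (l(v, P) = (-v² + P*v)*P = P*(-v² + P*v))
1/l(73, 218) = 1/(218*73*(218 - 1*73)) = 1/(218*73*(218 - 73)) = 1/(218*73*145) = 1/2307530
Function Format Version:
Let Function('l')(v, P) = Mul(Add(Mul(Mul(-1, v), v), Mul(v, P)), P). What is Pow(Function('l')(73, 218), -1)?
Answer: Rational(1, 2307530) ≈ 4.3336e-7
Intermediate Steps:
Function('l')(v, P) = Mul(P, Add(Mul(-1, Pow(v, 2)), Mul(P, v))) (Function('l')(v, P) = Mul(Add(Mul(-1, Pow(v, 2)), Mul(P, v)), P) = Mul(P, Add(Mul(-1, Pow(v, 2)), Mul(P, v))))
Pow(Function('l')(73, 218), -1) = Pow(Mul(218, 73, Add(218, Mul(-1, 73))), -1) = Pow(Mul(218, 73, Add(218, -73)), -1) = Pow(Mul(218, 73, 145), -1) = Pow(2307530, -1) = Rational(1, 2307530)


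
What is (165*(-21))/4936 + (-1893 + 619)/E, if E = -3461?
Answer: -5703901/17083496 ≈ -0.33388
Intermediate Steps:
(165*(-21))/4936 + (-1893 + 619)/E = (165*(-21))/4936 + (-1893 + 619)/(-3461) = -3465*1/4936 - 1274*(-1/3461) = -3465/4936 + 1274/3461 = -5703901/17083496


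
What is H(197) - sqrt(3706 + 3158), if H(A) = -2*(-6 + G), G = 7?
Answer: -2 - 4*sqrt(429) ≈ -84.849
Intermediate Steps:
H(A) = -2 (H(A) = -2*(-6 + 7) = -2*1 = -2)
H(197) - sqrt(3706 + 3158) = -2 - sqrt(3706 + 3158) = -2 - sqrt(6864) = -2 - 4*sqrt(429)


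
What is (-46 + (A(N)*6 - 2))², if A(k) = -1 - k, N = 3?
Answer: 5184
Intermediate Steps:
(-46 + (A(N)*6 - 2))² = (-46 + ((-1 - 1*3)*6 - 2))² = (-46 + ((-1 - 3)*6 - 2))² = (-46 + (-4*6 - 2))² = (-46 + (-24 - 2))² = (-46 - 26)² = (-72)² = 5184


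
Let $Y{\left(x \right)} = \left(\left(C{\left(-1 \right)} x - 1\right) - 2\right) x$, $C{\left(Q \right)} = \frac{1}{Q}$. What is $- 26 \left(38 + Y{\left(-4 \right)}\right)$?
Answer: $-884$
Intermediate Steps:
$Y{\left(x \right)} = x \left(-3 - x\right)$ ($Y{\left(x \right)} = \left(\left(\frac{x}{-1} - 1\right) - 2\right) x = \left(\left(- x - 1\right) - 2\right) x = \left(\left(-1 - x\right) - 2\right) x = \left(-3 - x\right) x = x \left(-3 - x\right)$)
$- 26 \left(38 + Y{\left(-4 \right)}\right) = - 26 \left(38 - 4 \left(-3 - -4\right)\right) = - 26 \left(38 - 4 \left(-3 + 4\right)\right) = - 26 \left(38 - 4\right) = \left(-26\right) 34 = -884$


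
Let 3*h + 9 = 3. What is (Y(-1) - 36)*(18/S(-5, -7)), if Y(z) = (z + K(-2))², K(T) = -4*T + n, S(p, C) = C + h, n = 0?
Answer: -26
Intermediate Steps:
h = -2 (h = -3 + (⅓)*3 = -3 + 1 = -2)
S(p, C) = -2 + C (S(p, C) = C - 2 = -2 + C)
K(T) = -4*T (K(T) = -4*T + 0 = -4*T)
Y(z) = (8 + z)² (Y(z) = (z - 4*(-2))² = (z + 8)² = (8 + z)²)
(Y(-1) - 36)*(18/S(-5, -7)) = ((8 - 1)² - 36)*(18/(-2 - 7)) = (7² - 36)*(18/(-9)) = (49 - 36)*(18*(-⅑)) = 13*(-2) = -26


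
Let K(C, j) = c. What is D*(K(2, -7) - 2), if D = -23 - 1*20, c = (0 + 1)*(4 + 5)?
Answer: -301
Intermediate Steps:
c = 9 (c = 1*9 = 9)
K(C, j) = 9
D = -43 (D = -23 - 20 = -43)
D*(K(2, -7) - 2) = -43*(9 - 2) = -43*7 = -301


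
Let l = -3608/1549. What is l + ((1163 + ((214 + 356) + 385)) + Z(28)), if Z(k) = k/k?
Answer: 3278723/1549 ≈ 2116.7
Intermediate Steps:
Z(k) = 1
l = -3608/1549 (l = -3608*1/1549 = -3608/1549 ≈ -2.3292)
l + ((1163 + ((214 + 356) + 385)) + Z(28)) = -3608/1549 + ((1163 + ((214 + 356) + 385)) + 1) = -3608/1549 + ((1163 + (570 + 385)) + 1) = -3608/1549 + ((1163 + 955) + 1) = -3608/1549 + (2118 + 1) = -3608/1549 + 2119 = 3278723/1549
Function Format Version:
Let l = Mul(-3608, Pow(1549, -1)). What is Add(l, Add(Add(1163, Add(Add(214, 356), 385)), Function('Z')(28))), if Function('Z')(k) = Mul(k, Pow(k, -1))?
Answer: Rational(3278723, 1549) ≈ 2116.7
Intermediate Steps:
Function('Z')(k) = 1
l = Rational(-3608, 1549) (l = Mul(-3608, Rational(1, 1549)) = Rational(-3608, 1549) ≈ -2.3292)
Add(l, Add(Add(1163, Add(Add(214, 356), 385)), Function('Z')(28))) = Add(Rational(-3608, 1549), Add(Add(1163, Add(Add(214, 356), 385)), 1)) = Add(Rational(-3608, 1549), Add(Add(1163, Add(570, 385)), 1)) = Add(Rational(-3608, 1549), Add(Add(1163, 955), 1)) = Add(Rational(-3608, 1549), Add(2118, 1)) = Add(Rational(-3608, 1549), 2119) = Rational(3278723, 1549)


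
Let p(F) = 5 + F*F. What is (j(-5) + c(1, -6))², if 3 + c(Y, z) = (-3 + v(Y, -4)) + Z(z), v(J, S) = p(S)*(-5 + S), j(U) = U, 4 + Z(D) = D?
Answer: 44100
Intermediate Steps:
Z(D) = -4 + D
p(F) = 5 + F²
v(J, S) = (-5 + S)*(5 + S²) (v(J, S) = (5 + S²)*(-5 + S) = (-5 + S)*(5 + S²))
c(Y, z) = -199 + z (c(Y, z) = -3 + ((-3 + (-5 - 4)*(5 + (-4)²)) + (-4 + z)) = -3 + ((-3 - 9*(5 + 16)) + (-4 + z)) = -3 + ((-3 - 9*21) + (-4 + z)) = -3 + ((-3 - 189) + (-4 + z)) = -3 + (-192 + (-4 + z)) = -3 + (-196 + z) = -199 + z)
(j(-5) + c(1, -6))² = (-5 + (-199 - 6))² = (-5 - 205)² = (-210)² = 44100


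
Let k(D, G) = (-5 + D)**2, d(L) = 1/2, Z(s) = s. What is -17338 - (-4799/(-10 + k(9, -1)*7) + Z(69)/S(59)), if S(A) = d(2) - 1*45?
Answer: -156953177/9078 ≈ -17289.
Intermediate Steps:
d(L) = 1/2
S(A) = -89/2 (S(A) = 1/2 - 1*45 = 1/2 - 45 = -89/2)
-17338 - (-4799/(-10 + k(9, -1)*7) + Z(69)/S(59)) = -17338 - (-4799/(-10 + (-5 + 9)**2*7) + 69/(-89/2)) = -17338 - (-4799/(-10 + 4**2*7) + 69*(-2/89)) = -17338 - (-4799/(-10 + 16*7) - 138/89) = -17338 - (-4799/(-10 + 112) - 138/89) = -17338 - (-4799/102 - 138/89) = -17338 - 1*(-441187/9078) = -17338 + 441187/9078 = -156953177/9078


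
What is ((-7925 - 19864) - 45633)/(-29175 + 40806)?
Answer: -24474/3877 ≈ -6.3126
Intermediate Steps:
((-7925 - 19864) - 45633)/(-29175 + 40806) = (-27789 - 45633)/11631 = -73422*1/11631 = -24474/3877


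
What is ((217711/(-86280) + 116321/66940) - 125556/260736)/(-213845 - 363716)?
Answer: 993865754753/452995068444512160 ≈ 2.1940e-6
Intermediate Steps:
((217711/(-86280) + 116321/66940) - 125556/260736)/(-213845 - 363716) = ((217711*(-1/86280) + 116321*(1/66940)) - 125556*1/260736)/(-577561) = ((-217711/86280 + 116321/66940) - 10463/21728)*(-1/577561) = (-226869923/288779160 - 10463/21728)*(-1/577561) = -993865754753/784324198560*(-1/577561) = 993865754753/452995068444512160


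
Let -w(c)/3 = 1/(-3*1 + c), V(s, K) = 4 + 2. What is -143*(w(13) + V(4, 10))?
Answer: -8151/10 ≈ -815.10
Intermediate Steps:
V(s, K) = 6
w(c) = -3/(-3 + c) (w(c) = -3/(-3*1 + c) = -3/(-3 + c))
-143*(w(13) + V(4, 10)) = -143*(-3/(-3 + 13) + 6) = -143*(-3/10 + 6) = -143*57/10 = -8151/10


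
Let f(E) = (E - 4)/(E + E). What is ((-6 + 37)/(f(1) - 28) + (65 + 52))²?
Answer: 46799281/3481 ≈ 13444.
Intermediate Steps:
f(E) = (-4 + E)/(2*E) (f(E) = (-4 + E)/((2*E)) = (-4 + E)*(1/(2*E)) = (-4 + E)/(2*E))
((-6 + 37)/(f(1) - 28) + (65 + 52))² = ((-6 + 37)/((½)*(-4 + 1)/1 - 28) + (65 + 52))² = (31/((½)*1*(-3) - 28) + 117)² = (31/(-3/2 - 28) + 117)² = (31/(-59/2) + 117)² = (31*(-2/59) + 117)² = (-62/59 + 117)² = (6841/59)² = 46799281/3481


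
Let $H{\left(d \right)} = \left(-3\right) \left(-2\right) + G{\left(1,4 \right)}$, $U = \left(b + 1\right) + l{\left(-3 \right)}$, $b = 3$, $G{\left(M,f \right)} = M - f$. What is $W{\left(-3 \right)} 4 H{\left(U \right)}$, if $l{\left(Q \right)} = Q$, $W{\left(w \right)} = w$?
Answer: $-36$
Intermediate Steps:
$U = 1$ ($U = \left(3 + 1\right) - 3 = 4 - 3 = 1$)
$H{\left(d \right)} = 3$ ($H{\left(d \right)} = \left(-3\right) \left(-2\right) + \left(1 - 4\right) = 6 + \left(1 - 4\right) = 6 - 3 = 3$)
$W{\left(-3 \right)} 4 H{\left(U \right)} = \left(-3\right) 4 \cdot 3 = \left(-12\right) 3 = -36$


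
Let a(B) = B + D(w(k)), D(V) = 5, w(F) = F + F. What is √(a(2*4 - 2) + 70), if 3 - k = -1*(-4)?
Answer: 9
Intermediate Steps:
k = -1 (k = 3 - (-1)*(-4) = 3 - 1*4 = 3 - 4 = -1)
w(F) = 2*F
a(B) = 5 + B (a(B) = B + 5 = 5 + B)
√(a(2*4 - 2) + 70) = √((5 + (2*4 - 2)) + 70) = √((5 + (8 - 2)) + 70) = √((5 + 6) + 70) = √(11 + 70) = √81 = 9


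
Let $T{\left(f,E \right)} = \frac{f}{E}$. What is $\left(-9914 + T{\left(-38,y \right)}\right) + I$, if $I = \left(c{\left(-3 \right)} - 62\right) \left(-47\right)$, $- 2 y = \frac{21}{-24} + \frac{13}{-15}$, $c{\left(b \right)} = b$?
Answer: $- \frac{75929}{11} \approx -6902.6$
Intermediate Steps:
$y = \frac{209}{240}$ ($y = - \frac{\frac{21}{-24} + \frac{13}{-15}}{2} = - \frac{21 \left(- \frac{1}{24}\right) + 13 \left(- \frac{1}{15}\right)}{2} = - \frac{- \frac{7}{8} - \frac{13}{15}}{2} = \left(- \frac{1}{2}\right) \left(- \frac{209}{120}\right) = \frac{209}{240} \approx 0.87083$)
$I = 3055$ ($I = \left(-3 - 62\right) \left(-47\right) = \left(-65\right) \left(-47\right) = 3055$)
$\left(-9914 + T{\left(-38,y \right)}\right) + I = \left(-9914 - \frac{38}{\frac{209}{240}}\right) + 3055 = \left(-9914 - \frac{480}{11}\right) + 3055 = - \frac{109534}{11} + 3055 = - \frac{75929}{11}$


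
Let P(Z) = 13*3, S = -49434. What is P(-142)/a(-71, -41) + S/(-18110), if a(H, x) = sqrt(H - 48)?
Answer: 24717/9055 - 39*I*sqrt(119)/119 ≈ 2.7297 - 3.5751*I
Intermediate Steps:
a(H, x) = sqrt(-48 + H)
P(Z) = 39
P(-142)/a(-71, -41) + S/(-18110) = 39/(sqrt(-48 - 71)) - 49434/(-18110) = 39/(sqrt(-119)) - 49434*(-1/18110) = 39/((I*sqrt(119))) + 24717/9055 = 39*(-I*sqrt(119)/119) + 24717/9055 = -39*I*sqrt(119)/119 + 24717/9055 = 24717/9055 - 39*I*sqrt(119)/119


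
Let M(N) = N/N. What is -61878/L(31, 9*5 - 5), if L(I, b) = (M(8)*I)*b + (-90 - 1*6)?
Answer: -30939/572 ≈ -54.089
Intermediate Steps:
M(N) = 1
L(I, b) = -96 + I*b (L(I, b) = (1*I)*b + (-90 - 1*6) = I*b + (-90 - 6) = I*b - 96 = -96 + I*b)
-61878/L(31, 9*5 - 5) = -61878/(-96 + 31*(9*5 - 5)) = -61878/(-96 + 31*(45 - 5)) = -61878/(-96 + 31*40) = -61878/(-96 + 1240) = -61878/1144 = -61878*1/1144 = -30939/572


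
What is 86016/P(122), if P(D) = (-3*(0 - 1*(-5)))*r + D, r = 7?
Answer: 86016/17 ≈ 5059.8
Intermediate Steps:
P(D) = -105 + D (P(D) = -3*(0 - 1*(-5))*7 + D = -3*(0 + 5)*7 + D = -3*5*7 + D = -15*7 + D = -105 + D)
86016/P(122) = 86016/(-105 + 122) = 86016/17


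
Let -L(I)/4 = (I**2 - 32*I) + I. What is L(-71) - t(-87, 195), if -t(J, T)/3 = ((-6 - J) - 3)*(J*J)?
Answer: 1742178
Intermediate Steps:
L(I) = -4*I**2 + 124*I (L(I) = -4*((I**2 - 32*I) + I) = -4*(I**2 - 31*I) = -4*I**2 + 124*I)
t(J, T) = -3*J**2*(-9 - J) (t(J, T) = -3*((-6 - J) - 3)*J*J = -3*(-9 - J)*J**2 = -3*J**2*(-9 - J))
L(-71) - t(-87, 195) = 4*(-71)*(31 - 1*(-71)) - 3*(-87)**2*(9 - 87) = 4*(-71)*(31 + 71) - 3*7569*(-78) = 4*(-71)*102 - 1*(-1771146) = -28968 + 1771146 = 1742178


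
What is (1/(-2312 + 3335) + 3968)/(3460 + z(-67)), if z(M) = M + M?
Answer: 4059265/3402498 ≈ 1.1930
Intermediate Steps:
z(M) = 2*M
(1/(-2312 + 3335) + 3968)/(3460 + z(-67)) = (1/(-2312 + 3335) + 3968)/(3460 + 2*(-67)) = (1/1023 + 3968)/(3460 - 134) = (1/1023 + 3968)/3326 = (4059265/1023)*(1/3326) = 4059265/3402498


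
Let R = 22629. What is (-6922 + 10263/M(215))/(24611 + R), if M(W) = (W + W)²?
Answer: -1279867537/8734676000 ≈ -0.14653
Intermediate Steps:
M(W) = 4*W² (M(W) = (2*W)² = 4*W²)
(-6922 + 10263/M(215))/(24611 + R) = (-6922 + 10263/((4*215²)))/(24611 + 22629) = (-6922 + 10263/((4*46225)))/47240 = (-6922 + 10263/184900)*(1/47240) = -1279867537/184900*1/47240 = -1279867537/8734676000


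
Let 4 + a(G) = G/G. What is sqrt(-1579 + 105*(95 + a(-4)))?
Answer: sqrt(8081) ≈ 89.894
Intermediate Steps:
a(G) = -3 (a(G) = -4 + G/G = -4 + 1 = -3)
sqrt(-1579 + 105*(95 + a(-4))) = sqrt(-1579 + 105*(95 - 3)) = sqrt(-1579 + 105*92) = sqrt(-1579 + 9660) = sqrt(8081)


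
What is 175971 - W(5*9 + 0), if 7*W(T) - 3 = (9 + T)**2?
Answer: 175554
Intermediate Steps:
W(T) = 3/7 + (9 + T)**2/7
175971 - W(5*9 + 0) = 175971 - (3/7 + (9 + (5*9 + 0))**2/7) = 175971 - (3/7 + (9 + (45 + 0))**2/7) = 175971 - (3/7 + (9 + 45)**2/7) = 175971 - (3/7 + (1/7)*54**2) = 175971 - (3/7 + (1/7)*2916) = 175971 - (3/7 + 2916/7) = 175971 - 1*417 = 175971 - 417 = 175554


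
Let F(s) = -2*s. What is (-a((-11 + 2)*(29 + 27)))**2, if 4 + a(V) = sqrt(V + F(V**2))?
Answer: -508520 - 48*I*sqrt(14126) ≈ -5.0852e+5 - 5704.9*I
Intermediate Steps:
a(V) = -4 + sqrt(V - 2*V**2)
(-a((-11 + 2)*(29 + 27)))**2 = (-(-4 + sqrt(((-11 + 2)*(29 + 27))*(1 - 2*(-11 + 2)*(29 + 27)))))**2 = (-(-4 + sqrt((-9*56)*(1 - (-18)*56))))**2 = (-(-4 + sqrt(-504*(1 - 2*(-504)))))**2 = (-(-4 + sqrt(-504*(1 + 1008))))**2 = (-(-4 + sqrt(-504*1009)))**2 = (-(-4 + sqrt(-508536)))**2 = (-(-4 + 6*I*sqrt(14126)))**2 = (4 - 6*I*sqrt(14126))**2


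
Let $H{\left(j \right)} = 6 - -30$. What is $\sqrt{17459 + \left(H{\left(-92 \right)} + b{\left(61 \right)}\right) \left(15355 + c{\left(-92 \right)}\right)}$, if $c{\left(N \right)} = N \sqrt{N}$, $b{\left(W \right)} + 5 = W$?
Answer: $\sqrt{1430119 - 16928 i \sqrt{23}} \approx 1196.4 - 33.93 i$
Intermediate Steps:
$b{\left(W \right)} = -5 + W$
$H{\left(j \right)} = 36$ ($H{\left(j \right)} = 6 + 30 = 36$)
$c{\left(N \right)} = N^{\frac{3}{2}}$
$\sqrt{17459 + \left(H{\left(-92 \right)} + b{\left(61 \right)}\right) \left(15355 + c{\left(-92 \right)}\right)} = \sqrt{17459 + \left(36 + \left(-5 + 61\right)\right) \left(15355 + \left(-92\right)^{\frac{3}{2}}\right)} = \sqrt{17459 + \left(36 + 56\right) \left(15355 - 184 i \sqrt{23}\right)} = \sqrt{17459 + 92 \left(15355 - 184 i \sqrt{23}\right)} = \sqrt{17459 + \left(1412660 - 16928 i \sqrt{23}\right)} = \sqrt{1430119 - 16928 i \sqrt{23}}$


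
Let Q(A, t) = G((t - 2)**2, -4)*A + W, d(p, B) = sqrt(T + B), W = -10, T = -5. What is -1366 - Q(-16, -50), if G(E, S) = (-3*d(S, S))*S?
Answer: -1356 + 576*I ≈ -1356.0 + 576.0*I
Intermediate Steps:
d(p, B) = sqrt(-5 + B)
G(E, S) = -3*S*sqrt(-5 + S) (G(E, S) = (-3*sqrt(-5 + S))*S = -3*S*sqrt(-5 + S))
Q(A, t) = -10 + 36*I*A (Q(A, t) = (-3*(-4)*sqrt(-5 - 4))*A - 10 = (-3*(-4)*sqrt(-9))*A - 10 = (-3*(-4)*3*I)*A - 10 = (36*I)*A - 10 = 36*I*A - 10 = -10 + 36*I*A)
-1366 - Q(-16, -50) = -1366 - (-10 + 36*I*(-16)) = -1366 - (-10 - 576*I) = -1366 + (10 + 576*I) = -1356 + 576*I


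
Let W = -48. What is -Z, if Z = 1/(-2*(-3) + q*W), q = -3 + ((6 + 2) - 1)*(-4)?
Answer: -1/1494 ≈ -0.00066934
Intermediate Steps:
q = -31 (q = -3 + (8 - 1)*(-4) = -3 + 7*(-4) = -3 - 28 = -31)
Z = 1/1494 (Z = 1/(-2*(-3) - 31*(-48)) = 1/(6 + 1488) = 1/1494 ≈ 0.00066934)
-Z = -1*1/1494 = -1/1494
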